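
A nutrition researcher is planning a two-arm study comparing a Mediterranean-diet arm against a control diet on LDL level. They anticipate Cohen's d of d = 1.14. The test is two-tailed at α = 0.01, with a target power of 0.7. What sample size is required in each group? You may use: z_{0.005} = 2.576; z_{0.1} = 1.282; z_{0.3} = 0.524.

For two independent groups with equal n: n = 2·((z_{α/2} + z_β) / d)².
z_{α/2} + z_β = 2.576 + 0.524 = 3.100.
n = 2 × (3.100 / 1.14)² = 2 × 2.719² = 2 × 7.39 = 14.8.
Round up to the next whole participant.

n = 15 per group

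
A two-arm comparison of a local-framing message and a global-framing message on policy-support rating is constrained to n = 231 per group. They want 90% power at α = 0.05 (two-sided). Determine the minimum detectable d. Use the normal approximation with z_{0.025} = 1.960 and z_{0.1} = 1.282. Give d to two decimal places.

d_min ≈ 0.30

For two independent groups of n = 231 each: d_min = (z_{α/2} + z_β)·√(2/n).
z-sum = 1.960 + 1.282 = 3.242.
d_min = 3.242 × √(2/231) = 3.242 × 0.0930 = 0.302.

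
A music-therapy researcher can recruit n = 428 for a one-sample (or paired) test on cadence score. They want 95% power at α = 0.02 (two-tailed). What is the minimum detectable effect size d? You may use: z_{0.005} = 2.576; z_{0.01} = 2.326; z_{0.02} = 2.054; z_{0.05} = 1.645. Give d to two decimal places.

For a single sample (or paired design) of n = 428: d_min = (z_{α/2} + z_β)/√n.
z-sum = 2.326 + 1.645 = 3.971.
d_min = 3.971 / √428 = 3.971 / 20.688 = 0.192.

d_min ≈ 0.19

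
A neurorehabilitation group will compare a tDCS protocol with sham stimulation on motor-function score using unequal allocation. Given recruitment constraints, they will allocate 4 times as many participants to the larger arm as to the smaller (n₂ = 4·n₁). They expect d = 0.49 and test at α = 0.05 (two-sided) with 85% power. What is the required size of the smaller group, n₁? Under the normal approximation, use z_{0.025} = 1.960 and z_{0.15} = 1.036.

n₁ = 47

With allocation ratio k = n₂/n₁ = 4, Var(x̄₁−x̄₂) = σ²(1/n₁ + 1/(k·n₁)) = σ²·(k+1)/(k·n₁).
So n₁ = (1 + 1/k)·((z_{α/2} + z_β)/d)² = 1.250 × (2.996/0.49)².
n₁ = 1.250 × 37.38 = 46.7.
Round up: n₁ = 47, giving n₂ = 4 × 47 = 188.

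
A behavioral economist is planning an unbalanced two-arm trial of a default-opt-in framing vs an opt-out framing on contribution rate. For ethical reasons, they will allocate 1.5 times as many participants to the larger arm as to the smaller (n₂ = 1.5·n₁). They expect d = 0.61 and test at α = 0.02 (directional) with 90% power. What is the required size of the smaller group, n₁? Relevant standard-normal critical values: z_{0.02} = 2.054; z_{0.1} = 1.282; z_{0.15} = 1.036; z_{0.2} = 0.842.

n₁ = 50

With allocation ratio k = n₂/n₁ = 1.5, Var(x̄₁−x̄₂) = σ²(1/n₁ + 1/(k·n₁)) = σ²·(k+1)/(k·n₁).
So n₁ = (1 + 1/k)·((z_{α} + z_β)/d)² = 1.667 × (3.336/0.61)².
n₁ = 1.667 × 29.91 = 49.8.
Round up: n₁ = 50, giving n₂ = 1.5 × 50 = 75.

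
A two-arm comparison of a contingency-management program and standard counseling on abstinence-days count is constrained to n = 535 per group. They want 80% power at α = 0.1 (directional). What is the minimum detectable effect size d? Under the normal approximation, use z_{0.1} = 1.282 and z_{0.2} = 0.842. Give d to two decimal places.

d_min ≈ 0.13

For two independent groups of n = 535 each: d_min = (z_{α} + z_β)·√(2/n).
z-sum = 1.282 + 0.842 = 2.124.
d_min = 2.124 × √(2/535) = 2.124 × 0.0611 = 0.130.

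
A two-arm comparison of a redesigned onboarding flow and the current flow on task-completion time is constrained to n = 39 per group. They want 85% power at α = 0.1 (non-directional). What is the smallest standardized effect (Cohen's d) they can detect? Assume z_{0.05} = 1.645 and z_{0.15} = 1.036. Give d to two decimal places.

For two independent groups of n = 39 each: d_min = (z_{α/2} + z_β)·√(2/n).
z-sum = 1.645 + 1.036 = 2.681.
d_min = 2.681 × √(2/39) = 2.681 × 0.2265 = 0.607.

d_min ≈ 0.61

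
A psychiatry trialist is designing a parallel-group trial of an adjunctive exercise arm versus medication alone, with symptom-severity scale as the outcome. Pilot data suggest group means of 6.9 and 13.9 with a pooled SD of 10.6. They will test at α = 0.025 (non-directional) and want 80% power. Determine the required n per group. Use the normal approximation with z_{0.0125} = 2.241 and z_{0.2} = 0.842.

n = 44 per group

Cohen's d = |M₁ − M₂| / SD_pooled = |6.9 − 13.9| / 10.6 = 7.0 / 10.6 = 0.660.
For two independent groups with equal n: n = 2·((z_{α/2} + z_β) / d)².
z_{α/2} + z_β = 2.241 + 0.842 = 3.083.
n = 2 × (3.083 / 0.660)² = 2 × 4.671² = 2 × 21.82 = 43.6.
Round up to the next whole participant.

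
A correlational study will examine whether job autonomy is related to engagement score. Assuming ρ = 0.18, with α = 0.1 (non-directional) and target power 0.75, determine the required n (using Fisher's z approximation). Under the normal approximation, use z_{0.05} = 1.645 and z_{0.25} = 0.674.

Fisher's z: C = ½·ln((1+r)/(1−r)) = ½·ln(1.4390) = 0.1820.
n = ((z_{α/2} + z_β)/C)² + 3.
(1.645 + 0.674) / 0.1820 = 2.319 / 0.1820 = 12.742.
n = 12.742² + 3 = 162.35 + 3 = 165.4.
Round up.

n = 166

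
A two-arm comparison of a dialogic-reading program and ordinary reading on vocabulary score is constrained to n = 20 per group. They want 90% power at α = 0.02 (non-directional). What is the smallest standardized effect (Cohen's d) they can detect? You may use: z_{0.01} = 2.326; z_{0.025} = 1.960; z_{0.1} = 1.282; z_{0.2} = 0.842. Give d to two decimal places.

d_min ≈ 1.14

For two independent groups of n = 20 each: d_min = (z_{α/2} + z_β)·√(2/n).
z-sum = 2.326 + 1.282 = 3.608.
d_min = 3.608 × √(2/20) = 3.608 × 0.3162 = 1.141.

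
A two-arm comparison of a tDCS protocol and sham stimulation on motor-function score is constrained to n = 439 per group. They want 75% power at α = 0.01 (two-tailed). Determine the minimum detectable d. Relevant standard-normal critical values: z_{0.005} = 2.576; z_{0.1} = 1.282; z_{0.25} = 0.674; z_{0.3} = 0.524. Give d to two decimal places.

d_min ≈ 0.22

For two independent groups of n = 439 each: d_min = (z_{α/2} + z_β)·√(2/n).
z-sum = 2.576 + 0.674 = 3.250.
d_min = 3.250 × √(2/439) = 3.250 × 0.0675 = 0.219.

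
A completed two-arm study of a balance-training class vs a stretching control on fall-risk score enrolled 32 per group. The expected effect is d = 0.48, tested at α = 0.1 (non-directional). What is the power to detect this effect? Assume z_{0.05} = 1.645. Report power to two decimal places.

For two equal groups, power = Φ(d·√(n/2) − z_{α/2}).
d·√(n/2) = 0.48 × √(32/2) = 0.48 × 4.000 = 1.920.
z_β = 1.920 − 1.645 = 0.275.
Power = Φ(0.275) = 0.608.

power ≈ 0.61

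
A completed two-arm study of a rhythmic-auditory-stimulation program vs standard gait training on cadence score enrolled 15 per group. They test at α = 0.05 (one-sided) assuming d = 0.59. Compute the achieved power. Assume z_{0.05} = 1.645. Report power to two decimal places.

For two equal groups, power = Φ(d·√(n/2) − z_{α}).
d·√(n/2) = 0.59 × √(15/2) = 0.59 × 2.739 = 1.616.
z_β = 1.616 − 1.645 = -0.029.
Power = Φ(-0.029) = 0.488.

power ≈ 0.49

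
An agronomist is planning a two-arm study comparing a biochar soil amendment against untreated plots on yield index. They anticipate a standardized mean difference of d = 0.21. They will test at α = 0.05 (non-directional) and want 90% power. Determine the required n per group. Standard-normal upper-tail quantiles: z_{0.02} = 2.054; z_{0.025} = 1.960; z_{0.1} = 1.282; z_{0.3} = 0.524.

n = 477 per group

For two independent groups with equal n: n = 2·((z_{α/2} + z_β) / d)².
z_{α/2} + z_β = 1.960 + 1.282 = 3.242.
n = 2 × (3.242 / 0.21)² = 2 × 15.438² = 2 × 238.33 = 476.7.
Round up to the next whole participant.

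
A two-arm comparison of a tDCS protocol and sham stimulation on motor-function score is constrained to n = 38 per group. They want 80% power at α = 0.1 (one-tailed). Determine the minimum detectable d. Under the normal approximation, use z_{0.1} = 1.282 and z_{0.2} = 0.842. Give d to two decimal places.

For two independent groups of n = 38 each: d_min = (z_{α} + z_β)·√(2/n).
z-sum = 1.282 + 0.842 = 2.124.
d_min = 2.124 × √(2/38) = 2.124 × 0.2294 = 0.487.

d_min ≈ 0.49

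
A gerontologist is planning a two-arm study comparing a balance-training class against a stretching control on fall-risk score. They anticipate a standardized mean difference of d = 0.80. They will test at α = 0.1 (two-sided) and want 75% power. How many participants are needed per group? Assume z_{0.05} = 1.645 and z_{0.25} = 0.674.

For two independent groups with equal n: n = 2·((z_{α/2} + z_β) / d)².
z_{α/2} + z_β = 1.645 + 0.674 = 2.319.
n = 2 × (2.319 / 0.80)² = 2 × 2.899² = 2 × 8.40 = 16.8.
Round up to the next whole participant.

n = 17 per group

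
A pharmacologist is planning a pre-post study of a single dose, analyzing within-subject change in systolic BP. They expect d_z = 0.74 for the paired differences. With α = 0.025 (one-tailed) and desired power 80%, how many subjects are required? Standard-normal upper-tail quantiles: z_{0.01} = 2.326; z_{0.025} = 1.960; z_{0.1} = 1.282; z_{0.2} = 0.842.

n = 15 pairs

For a paired (one-sample on differences) test: n = ((z_{α} + z_β) / d)².
z_{α} + z_β = 1.960 + 0.842 = 2.802.
n = (2.802 / 0.74)² = 3.786² = 14.34.
Round up.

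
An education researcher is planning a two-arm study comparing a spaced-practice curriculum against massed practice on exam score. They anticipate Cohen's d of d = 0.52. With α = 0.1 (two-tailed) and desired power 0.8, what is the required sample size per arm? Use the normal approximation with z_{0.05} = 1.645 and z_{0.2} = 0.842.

n = 46 per group

For two independent groups with equal n: n = 2·((z_{α/2} + z_β) / d)².
z_{α/2} + z_β = 1.645 + 0.842 = 2.487.
n = 2 × (2.487 / 0.52)² = 2 × 4.783² = 2 × 22.87 = 45.7.
Round up to the next whole participant.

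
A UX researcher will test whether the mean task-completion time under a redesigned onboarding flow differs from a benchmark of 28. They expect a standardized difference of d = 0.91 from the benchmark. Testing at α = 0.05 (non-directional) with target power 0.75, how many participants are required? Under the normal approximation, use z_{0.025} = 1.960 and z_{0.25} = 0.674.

For a one-sample test: n = ((z_{α/2} + z_β) / d)².
z_{α/2} + z_β = 1.960 + 0.674 = 2.634.
n = (2.634 / 0.91)² = 2.895² = 8.38.
Round up.

n = 9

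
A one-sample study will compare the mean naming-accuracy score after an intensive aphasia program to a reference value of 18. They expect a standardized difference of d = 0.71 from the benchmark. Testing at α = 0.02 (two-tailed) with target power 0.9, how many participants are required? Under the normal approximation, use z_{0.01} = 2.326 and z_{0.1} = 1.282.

For a one-sample test: n = ((z_{α/2} + z_β) / d)².
z_{α/2} + z_β = 2.326 + 1.282 = 3.608.
n = (3.608 / 0.71)² = 5.082² = 25.82.
Round up.

n = 26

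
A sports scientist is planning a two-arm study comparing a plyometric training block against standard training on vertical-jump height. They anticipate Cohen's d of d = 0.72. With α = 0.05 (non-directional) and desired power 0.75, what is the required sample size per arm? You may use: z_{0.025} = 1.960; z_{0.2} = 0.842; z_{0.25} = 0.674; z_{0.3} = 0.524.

n = 27 per group

For two independent groups with equal n: n = 2·((z_{α/2} + z_β) / d)².
z_{α/2} + z_β = 1.960 + 0.674 = 2.634.
n = 2 × (2.634 / 0.72)² = 2 × 3.658² = 2 × 13.38 = 26.8.
Round up to the next whole participant.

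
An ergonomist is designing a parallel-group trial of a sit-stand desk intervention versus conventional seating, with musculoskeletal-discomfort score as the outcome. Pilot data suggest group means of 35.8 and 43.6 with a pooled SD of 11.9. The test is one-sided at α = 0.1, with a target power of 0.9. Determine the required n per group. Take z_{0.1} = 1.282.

Cohen's d = |M₁ − M₂| / SD_pooled = |35.8 − 43.6| / 11.9 = 7.8 / 11.9 = 0.655.
For two independent groups with equal n: n = 2·((z_{α} + z_β) / d)².
z_{α} + z_β = 1.282 + 1.282 = 2.564.
n = 2 × (2.564 / 0.655)² = 2 × 3.915² = 2 × 15.32 = 30.6.
Round up to the next whole participant.

n = 31 per group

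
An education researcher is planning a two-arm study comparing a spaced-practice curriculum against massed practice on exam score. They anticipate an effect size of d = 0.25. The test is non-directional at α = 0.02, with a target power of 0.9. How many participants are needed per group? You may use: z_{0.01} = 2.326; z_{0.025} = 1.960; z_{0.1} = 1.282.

For two independent groups with equal n: n = 2·((z_{α/2} + z_β) / d)².
z_{α/2} + z_β = 2.326 + 1.282 = 3.608.
n = 2 × (3.608 / 0.25)² = 2 × 14.432² = 2 × 208.28 = 416.6.
Round up to the next whole participant.

n = 417 per group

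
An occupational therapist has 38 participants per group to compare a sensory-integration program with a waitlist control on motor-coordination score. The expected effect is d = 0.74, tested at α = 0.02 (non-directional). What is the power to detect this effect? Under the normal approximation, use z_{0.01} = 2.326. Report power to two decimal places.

power ≈ 0.82

For two equal groups, power = Φ(d·√(n/2) − z_{α/2}).
d·√(n/2) = 0.74 × √(38/2) = 0.74 × 4.359 = 3.226.
z_β = 3.226 − 2.326 = 0.900.
Power = Φ(0.900) = 0.816.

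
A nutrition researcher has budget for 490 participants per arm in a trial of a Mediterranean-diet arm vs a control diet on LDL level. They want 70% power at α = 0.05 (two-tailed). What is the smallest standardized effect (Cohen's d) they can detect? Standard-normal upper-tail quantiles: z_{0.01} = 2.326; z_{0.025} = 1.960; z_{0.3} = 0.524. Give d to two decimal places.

d_min ≈ 0.16

For two independent groups of n = 490 each: d_min = (z_{α/2} + z_β)·√(2/n).
z-sum = 1.960 + 0.524 = 2.484.
d_min = 2.484 × √(2/490) = 2.484 × 0.0639 = 0.159.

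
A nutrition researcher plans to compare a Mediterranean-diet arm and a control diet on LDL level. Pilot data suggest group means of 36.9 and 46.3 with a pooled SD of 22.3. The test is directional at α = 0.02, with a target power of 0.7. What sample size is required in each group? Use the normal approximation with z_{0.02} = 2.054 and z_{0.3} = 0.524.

n = 75 per group

Cohen's d = |M₁ − M₂| / SD_pooled = |36.9 − 46.3| / 22.3 = 9.4 / 22.3 = 0.422.
For two independent groups with equal n: n = 2·((z_{α} + z_β) / d)².
z_{α} + z_β = 2.054 + 0.524 = 2.578.
n = 2 × (2.578 / 0.422)² = 2 × 6.109² = 2 × 37.32 = 74.6.
Round up to the next whole participant.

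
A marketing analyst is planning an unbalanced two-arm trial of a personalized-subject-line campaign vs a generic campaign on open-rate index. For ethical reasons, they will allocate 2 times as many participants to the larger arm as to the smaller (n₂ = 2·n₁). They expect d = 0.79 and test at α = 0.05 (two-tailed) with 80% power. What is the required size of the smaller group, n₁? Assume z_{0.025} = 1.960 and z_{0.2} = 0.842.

With allocation ratio k = n₂/n₁ = 2, Var(x̄₁−x̄₂) = σ²(1/n₁ + 1/(k·n₁)) = σ²·(k+1)/(k·n₁).
So n₁ = (1 + 1/k)·((z_{α/2} + z_β)/d)² = 1.500 × (2.802/0.79)².
n₁ = 1.500 × 12.58 = 18.9.
Round up: n₁ = 19, giving n₂ = 2 × 19 = 38.

n₁ = 19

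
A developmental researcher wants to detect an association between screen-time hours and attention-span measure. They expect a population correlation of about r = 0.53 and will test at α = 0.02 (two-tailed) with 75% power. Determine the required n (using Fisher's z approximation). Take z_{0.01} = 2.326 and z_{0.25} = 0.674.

n = 29

Fisher's z: C = ½·ln((1+r)/(1−r)) = ½·ln(3.2553) = 0.5901.
n = ((z_{α/2} + z_β)/C)² + 3.
(2.326 + 0.674) / 0.5901 = 3.000 / 0.5901 = 5.084.
n = 5.084² + 3 = 25.85 + 3 = 28.8.
Round up.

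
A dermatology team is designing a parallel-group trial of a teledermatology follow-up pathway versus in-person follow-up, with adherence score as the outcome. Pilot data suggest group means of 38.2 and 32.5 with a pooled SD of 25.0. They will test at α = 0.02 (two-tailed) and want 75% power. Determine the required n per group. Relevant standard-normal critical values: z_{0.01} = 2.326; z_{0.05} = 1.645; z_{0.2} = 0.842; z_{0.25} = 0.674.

Cohen's d = |M₁ − M₂| / SD_pooled = |38.2 − 32.5| / 25.0 = 5.7 / 25.0 = 0.228.
For two independent groups with equal n: n = 2·((z_{α/2} + z_β) / d)².
z_{α/2} + z_β = 2.326 + 0.674 = 3.000.
n = 2 × (3.000 / 0.228)² = 2 × 13.158² = 2 × 173.13 = 346.3.
Round up to the next whole participant.

n = 347 per group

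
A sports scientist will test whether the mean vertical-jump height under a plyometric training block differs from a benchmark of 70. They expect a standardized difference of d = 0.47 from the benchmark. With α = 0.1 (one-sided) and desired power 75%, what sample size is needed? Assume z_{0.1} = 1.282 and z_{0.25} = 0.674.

For a one-sample test: n = ((z_{α} + z_β) / d)².
z_{α} + z_β = 1.282 + 0.674 = 1.956.
n = (1.956 / 0.47)² = 4.162² = 17.32.
Round up.

n = 18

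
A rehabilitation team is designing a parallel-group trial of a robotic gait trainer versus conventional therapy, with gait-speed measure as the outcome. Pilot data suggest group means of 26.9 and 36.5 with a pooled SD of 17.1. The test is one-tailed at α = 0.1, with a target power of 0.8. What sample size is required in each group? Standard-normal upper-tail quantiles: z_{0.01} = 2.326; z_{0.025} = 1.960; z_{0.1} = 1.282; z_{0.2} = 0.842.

Cohen's d = |M₁ − M₂| / SD_pooled = |26.9 − 36.5| / 17.1 = 9.6 / 17.1 = 0.561.
For two independent groups with equal n: n = 2·((z_{α} + z_β) / d)².
z_{α} + z_β = 1.282 + 0.842 = 2.124.
n = 2 × (2.124 / 0.561)² = 2 × 3.786² = 2 × 14.33 = 28.7.
Round up to the next whole participant.

n = 29 per group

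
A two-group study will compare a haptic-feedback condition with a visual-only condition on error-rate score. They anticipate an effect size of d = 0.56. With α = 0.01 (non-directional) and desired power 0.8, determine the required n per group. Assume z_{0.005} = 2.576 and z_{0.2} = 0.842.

n = 75 per group

For two independent groups with equal n: n = 2·((z_{α/2} + z_β) / d)².
z_{α/2} + z_β = 2.576 + 0.842 = 3.418.
n = 2 × (3.418 / 0.56)² = 2 × 6.104² = 2 × 37.25 = 74.5.
Round up to the next whole participant.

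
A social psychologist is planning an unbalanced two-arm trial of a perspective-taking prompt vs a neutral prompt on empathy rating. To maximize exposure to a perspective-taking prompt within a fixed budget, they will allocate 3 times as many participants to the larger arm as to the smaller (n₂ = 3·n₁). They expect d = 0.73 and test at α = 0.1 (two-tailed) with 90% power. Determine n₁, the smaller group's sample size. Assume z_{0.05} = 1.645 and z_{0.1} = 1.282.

n₁ = 22

With allocation ratio k = n₂/n₁ = 3, Var(x̄₁−x̄₂) = σ²(1/n₁ + 1/(k·n₁)) = σ²·(k+1)/(k·n₁).
So n₁ = (1 + 1/k)·((z_{α/2} + z_β)/d)² = 1.333 × (2.927/0.73)².
n₁ = 1.333 × 16.08 = 21.4.
Round up: n₁ = 22, giving n₂ = 3 × 22 = 66.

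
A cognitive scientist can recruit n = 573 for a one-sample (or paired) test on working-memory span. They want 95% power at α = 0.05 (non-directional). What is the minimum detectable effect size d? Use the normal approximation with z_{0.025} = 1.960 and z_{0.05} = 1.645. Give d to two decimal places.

d_min ≈ 0.15

For a single sample (or paired design) of n = 573: d_min = (z_{α/2} + z_β)/√n.
z-sum = 1.960 + 1.645 = 3.605.
d_min = 3.605 / √573 = 3.605 / 23.937 = 0.151.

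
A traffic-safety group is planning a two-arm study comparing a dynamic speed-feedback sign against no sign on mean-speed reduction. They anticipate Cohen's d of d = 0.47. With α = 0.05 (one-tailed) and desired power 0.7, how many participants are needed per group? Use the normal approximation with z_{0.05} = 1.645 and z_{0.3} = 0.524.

For two independent groups with equal n: n = 2·((z_{α} + z_β) / d)².
z_{α} + z_β = 1.645 + 0.524 = 2.169.
n = 2 × (2.169 / 0.47)² = 2 × 4.615² = 2 × 21.30 = 42.6.
Round up to the next whole participant.

n = 43 per group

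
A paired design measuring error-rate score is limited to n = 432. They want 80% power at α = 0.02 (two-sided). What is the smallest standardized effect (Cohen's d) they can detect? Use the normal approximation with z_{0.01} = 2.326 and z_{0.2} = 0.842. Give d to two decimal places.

d_min ≈ 0.15

For a single sample (or paired design) of n = 432: d_min = (z_{α/2} + z_β)/√n.
z-sum = 2.326 + 0.842 = 3.168.
d_min = 3.168 / √432 = 3.168 / 20.785 = 0.152.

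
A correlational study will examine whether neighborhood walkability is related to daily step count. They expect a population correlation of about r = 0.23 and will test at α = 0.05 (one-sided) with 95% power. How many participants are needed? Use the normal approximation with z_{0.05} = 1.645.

n = 201

Fisher's z: C = ½·ln((1+r)/(1−r)) = ½·ln(1.5974) = 0.2342.
n = ((z_{α} + z_β)/C)² + 3.
(1.645 + 1.645) / 0.2342 = 3.290 / 0.2342 = 14.048.
n = 14.048² + 3 = 197.34 + 3 = 200.3.
Round up.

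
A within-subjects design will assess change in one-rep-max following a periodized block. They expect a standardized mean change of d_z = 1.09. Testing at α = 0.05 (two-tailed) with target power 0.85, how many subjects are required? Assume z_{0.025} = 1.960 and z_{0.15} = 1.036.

For a paired (one-sample on differences) test: n = ((z_{α/2} + z_β) / d)².
z_{α/2} + z_β = 1.960 + 1.036 = 2.996.
n = (2.996 / 1.09)² = 2.749² = 7.55.
Round up.

n = 8 pairs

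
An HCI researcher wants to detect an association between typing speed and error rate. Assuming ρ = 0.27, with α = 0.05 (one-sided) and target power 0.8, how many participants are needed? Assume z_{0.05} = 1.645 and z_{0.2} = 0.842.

n = 84

Fisher's z: C = ½·ln((1+r)/(1−r)) = ½·ln(1.7397) = 0.2769.
n = ((z_{α} + z_β)/C)² + 3.
(1.645 + 0.842) / 0.2769 = 2.487 / 0.2769 = 8.982.
n = 8.982² + 3 = 80.67 + 3 = 83.7.
Round up.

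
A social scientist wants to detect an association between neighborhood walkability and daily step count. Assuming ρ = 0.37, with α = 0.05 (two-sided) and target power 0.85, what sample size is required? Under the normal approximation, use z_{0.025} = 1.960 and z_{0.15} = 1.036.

n = 63

Fisher's z: C = ½·ln((1+r)/(1−r)) = ½·ln(2.1746) = 0.3884.
n = ((z_{α/2} + z_β)/C)² + 3.
(1.960 + 1.036) / 0.3884 = 2.996 / 0.3884 = 7.714.
n = 7.714² + 3 = 59.50 + 3 = 62.5.
Round up.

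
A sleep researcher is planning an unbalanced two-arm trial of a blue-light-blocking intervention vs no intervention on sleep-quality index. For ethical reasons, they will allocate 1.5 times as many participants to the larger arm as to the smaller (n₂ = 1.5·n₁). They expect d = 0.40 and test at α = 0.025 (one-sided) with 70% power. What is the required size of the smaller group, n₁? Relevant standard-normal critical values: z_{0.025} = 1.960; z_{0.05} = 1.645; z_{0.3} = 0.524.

n₁ = 65

With allocation ratio k = n₂/n₁ = 1.5, Var(x̄₁−x̄₂) = σ²(1/n₁ + 1/(k·n₁)) = σ²·(k+1)/(k·n₁).
So n₁ = (1 + 1/k)·((z_{α} + z_β)/d)² = 1.667 × (2.484/0.40)².
n₁ = 1.667 × 38.56 = 64.3.
Round up: n₁ = 65, giving n₂ = ⌈1.5 × 65⌉ = ⌈97.5⌉ = 98.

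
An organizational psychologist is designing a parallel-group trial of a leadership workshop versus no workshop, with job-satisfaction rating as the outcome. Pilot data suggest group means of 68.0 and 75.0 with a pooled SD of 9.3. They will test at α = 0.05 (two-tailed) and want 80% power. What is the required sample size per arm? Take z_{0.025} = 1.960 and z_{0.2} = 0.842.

n = 28 per group

Cohen's d = |M₁ − M₂| / SD_pooled = |68.0 − 75.0| / 9.3 = 7.0 / 9.3 = 0.753.
For two independent groups with equal n: n = 2·((z_{α/2} + z_β) / d)².
z_{α/2} + z_β = 1.960 + 0.842 = 2.802.
n = 2 × (2.802 / 0.753)² = 2 × 3.721² = 2 × 13.85 = 27.7.
Round up to the next whole participant.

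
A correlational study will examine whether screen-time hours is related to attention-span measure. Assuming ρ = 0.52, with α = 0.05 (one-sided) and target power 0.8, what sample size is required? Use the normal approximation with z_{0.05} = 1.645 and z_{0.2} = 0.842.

Fisher's z: C = ½·ln((1+r)/(1−r)) = ½·ln(3.1667) = 0.5763.
n = ((z_{α} + z_β)/C)² + 3.
(1.645 + 0.842) / 0.5763 = 2.487 / 0.5763 = 4.315.
n = 4.315² + 3 = 18.62 + 3 = 21.6.
Round up.

n = 22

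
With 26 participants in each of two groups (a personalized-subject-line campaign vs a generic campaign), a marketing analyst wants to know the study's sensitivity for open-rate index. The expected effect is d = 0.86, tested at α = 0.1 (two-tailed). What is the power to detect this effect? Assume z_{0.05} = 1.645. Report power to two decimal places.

For two equal groups, power = Φ(d·√(n/2) − z_{α/2}).
d·√(n/2) = 0.86 × √(26/2) = 0.86 × 3.606 = 3.101.
z_β = 3.101 − 1.645 = 1.456.
Power = Φ(1.456) = 0.927.

power ≈ 0.93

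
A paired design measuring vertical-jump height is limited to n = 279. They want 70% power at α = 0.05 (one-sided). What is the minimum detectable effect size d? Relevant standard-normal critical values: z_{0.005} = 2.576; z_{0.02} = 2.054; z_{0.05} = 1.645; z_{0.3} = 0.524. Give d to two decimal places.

For a single sample (or paired design) of n = 279: d_min = (z_{α} + z_β)/√n.
z-sum = 1.645 + 0.524 = 2.169.
d_min = 2.169 / √279 = 2.169 / 16.703 = 0.130.

d_min ≈ 0.13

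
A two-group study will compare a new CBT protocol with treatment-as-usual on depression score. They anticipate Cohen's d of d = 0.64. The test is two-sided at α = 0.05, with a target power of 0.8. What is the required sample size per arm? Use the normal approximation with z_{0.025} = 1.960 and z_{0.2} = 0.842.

For two independent groups with equal n: n = 2·((z_{α/2} + z_β) / d)².
z_{α/2} + z_β = 1.960 + 0.842 = 2.802.
n = 2 × (2.802 / 0.64)² = 2 × 4.378² = 2 × 19.17 = 38.3.
Round up to the next whole participant.

n = 39 per group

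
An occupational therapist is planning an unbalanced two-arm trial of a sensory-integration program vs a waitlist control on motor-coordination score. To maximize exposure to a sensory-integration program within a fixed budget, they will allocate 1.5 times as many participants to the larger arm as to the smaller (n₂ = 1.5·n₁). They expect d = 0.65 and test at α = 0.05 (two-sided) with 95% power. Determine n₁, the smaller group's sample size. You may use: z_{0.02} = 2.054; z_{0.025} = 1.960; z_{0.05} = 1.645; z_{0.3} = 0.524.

With allocation ratio k = n₂/n₁ = 1.5, Var(x̄₁−x̄₂) = σ²(1/n₁ + 1/(k·n₁)) = σ²·(k+1)/(k·n₁).
So n₁ = (1 + 1/k)·((z_{α/2} + z_β)/d)² = 1.667 × (3.605/0.65)².
n₁ = 1.667 × 30.76 = 51.3.
Round up: n₁ = 52, giving n₂ = 1.5 × 52 = 78.

n₁ = 52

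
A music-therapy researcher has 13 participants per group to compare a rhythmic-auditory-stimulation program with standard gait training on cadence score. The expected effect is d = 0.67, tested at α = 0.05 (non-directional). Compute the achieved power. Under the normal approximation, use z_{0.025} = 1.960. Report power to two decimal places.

power ≈ 0.40

For two equal groups, power = Φ(d·√(n/2) − z_{α/2}).
d·√(n/2) = 0.67 × √(13/2) = 0.67 × 2.550 = 1.708.
z_β = 1.708 − 1.960 = -0.252.
Power = Φ(-0.252) = 0.401.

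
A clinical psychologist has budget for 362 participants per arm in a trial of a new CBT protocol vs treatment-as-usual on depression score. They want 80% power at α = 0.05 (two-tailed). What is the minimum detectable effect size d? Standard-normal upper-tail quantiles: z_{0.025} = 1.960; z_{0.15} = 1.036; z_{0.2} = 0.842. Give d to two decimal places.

For two independent groups of n = 362 each: d_min = (z_{α/2} + z_β)·√(2/n).
z-sum = 1.960 + 0.842 = 2.802.
d_min = 2.802 × √(2/362) = 2.802 × 0.0743 = 0.208.

d_min ≈ 0.21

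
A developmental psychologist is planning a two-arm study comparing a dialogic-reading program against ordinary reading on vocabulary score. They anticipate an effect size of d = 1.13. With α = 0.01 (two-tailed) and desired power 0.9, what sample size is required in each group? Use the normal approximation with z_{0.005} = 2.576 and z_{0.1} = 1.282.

n = 24 per group

For two independent groups with equal n: n = 2·((z_{α/2} + z_β) / d)².
z_{α/2} + z_β = 2.576 + 1.282 = 3.858.
n = 2 × (3.858 / 1.13)² = 2 × 3.414² = 2 × 11.66 = 23.3.
Round up to the next whole participant.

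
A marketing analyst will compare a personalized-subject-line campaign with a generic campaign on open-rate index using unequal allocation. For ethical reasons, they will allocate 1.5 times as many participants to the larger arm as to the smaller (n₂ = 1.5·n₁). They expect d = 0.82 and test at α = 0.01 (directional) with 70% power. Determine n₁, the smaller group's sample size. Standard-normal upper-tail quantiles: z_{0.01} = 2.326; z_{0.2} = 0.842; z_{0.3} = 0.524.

With allocation ratio k = n₂/n₁ = 1.5, Var(x̄₁−x̄₂) = σ²(1/n₁ + 1/(k·n₁)) = σ²·(k+1)/(k·n₁).
So n₁ = (1 + 1/k)·((z_{α} + z_β)/d)² = 1.667 × (2.850/0.82)².
n₁ = 1.667 × 12.08 = 20.1.
Round up: n₁ = 21, giving n₂ = ⌈1.5 × 21⌉ = ⌈31.5⌉ = 32.

n₁ = 21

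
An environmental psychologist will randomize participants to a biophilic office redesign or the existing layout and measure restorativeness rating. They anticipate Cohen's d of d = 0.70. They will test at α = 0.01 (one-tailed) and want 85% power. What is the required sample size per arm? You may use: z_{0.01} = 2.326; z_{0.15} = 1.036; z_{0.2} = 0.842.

n = 47 per group

For two independent groups with equal n: n = 2·((z_{α} + z_β) / d)².
z_{α} + z_β = 2.326 + 1.036 = 3.362.
n = 2 × (3.362 / 0.70)² = 2 × 4.803² = 2 × 23.07 = 46.1.
Round up to the next whole participant.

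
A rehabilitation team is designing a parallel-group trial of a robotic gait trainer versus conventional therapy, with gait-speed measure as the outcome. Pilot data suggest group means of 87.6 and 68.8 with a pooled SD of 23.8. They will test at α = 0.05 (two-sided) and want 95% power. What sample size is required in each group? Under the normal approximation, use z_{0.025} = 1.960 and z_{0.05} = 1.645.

n = 42 per group

Cohen's d = |M₁ − M₂| / SD_pooled = |87.6 − 68.8| / 23.8 = 18.8 / 23.8 = 0.790.
For two independent groups with equal n: n = 2·((z_{α/2} + z_β) / d)².
z_{α/2} + z_β = 1.960 + 1.645 = 3.605.
n = 2 × (3.605 / 0.790)² = 2 × 4.563² = 2 × 20.82 = 41.6.
Round up to the next whole participant.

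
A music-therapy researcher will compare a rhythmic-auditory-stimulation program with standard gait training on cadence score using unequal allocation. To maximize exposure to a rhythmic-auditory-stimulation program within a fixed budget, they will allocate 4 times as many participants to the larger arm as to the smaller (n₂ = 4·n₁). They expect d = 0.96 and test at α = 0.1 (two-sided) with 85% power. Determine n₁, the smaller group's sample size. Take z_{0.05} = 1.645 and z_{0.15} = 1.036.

n₁ = 10

With allocation ratio k = n₂/n₁ = 4, Var(x̄₁−x̄₂) = σ²(1/n₁ + 1/(k·n₁)) = σ²·(k+1)/(k·n₁).
So n₁ = (1 + 1/k)·((z_{α/2} + z_β)/d)² = 1.250 × (2.681/0.96)².
n₁ = 1.250 × 7.80 = 9.7.
Round up: n₁ = 10, giving n₂ = 4 × 10 = 40.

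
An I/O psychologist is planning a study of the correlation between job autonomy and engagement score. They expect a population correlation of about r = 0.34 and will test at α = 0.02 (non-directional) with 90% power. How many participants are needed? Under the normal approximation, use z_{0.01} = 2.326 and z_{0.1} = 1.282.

Fisher's z: C = ½·ln((1+r)/(1−r)) = ½·ln(2.0303) = 0.3541.
n = ((z_{α/2} + z_β)/C)² + 3.
(2.326 + 1.282) / 0.3541 = 3.608 / 0.3541 = 10.189.
n = 10.189² + 3 = 103.82 + 3 = 106.8.
Round up.

n = 107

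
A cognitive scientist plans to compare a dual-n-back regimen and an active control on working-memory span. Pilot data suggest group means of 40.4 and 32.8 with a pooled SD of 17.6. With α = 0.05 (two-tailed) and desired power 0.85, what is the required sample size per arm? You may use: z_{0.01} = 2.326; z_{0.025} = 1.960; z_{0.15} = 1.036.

n = 97 per group

Cohen's d = |M₁ − M₂| / SD_pooled = |40.4 − 32.8| / 17.6 = 7.6 / 17.6 = 0.432.
For two independent groups with equal n: n = 2·((z_{α/2} + z_β) / d)².
z_{α/2} + z_β = 1.960 + 1.036 = 2.996.
n = 2 × (2.996 / 0.432)² = 2 × 6.935² = 2 × 48.10 = 96.2.
Round up to the next whole participant.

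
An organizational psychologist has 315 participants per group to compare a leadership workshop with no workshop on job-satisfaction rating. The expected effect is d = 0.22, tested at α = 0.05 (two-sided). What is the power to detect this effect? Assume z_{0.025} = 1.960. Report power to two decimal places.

For two equal groups, power = Φ(d·√(n/2) − z_{α/2}).
d·√(n/2) = 0.22 × √(315/2) = 0.22 × 12.550 = 2.761.
z_β = 2.761 − 1.960 = 0.801.
Power = Φ(0.801) = 0.788.

power ≈ 0.79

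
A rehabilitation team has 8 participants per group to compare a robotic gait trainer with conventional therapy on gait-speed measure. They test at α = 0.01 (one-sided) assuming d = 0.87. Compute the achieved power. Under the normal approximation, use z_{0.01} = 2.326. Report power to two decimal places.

power ≈ 0.28

For two equal groups, power = Φ(d·√(n/2) − z_{α}).
d·√(n/2) = 0.87 × √(8/2) = 0.87 × 2.000 = 1.740.
z_β = 1.740 − 2.326 = -0.586.
Power = Φ(-0.586) = 0.279.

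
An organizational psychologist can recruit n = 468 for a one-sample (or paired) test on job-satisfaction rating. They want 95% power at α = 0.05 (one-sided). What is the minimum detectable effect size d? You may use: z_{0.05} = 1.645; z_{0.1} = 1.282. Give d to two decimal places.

d_min ≈ 0.15

For a single sample (or paired design) of n = 468: d_min = (z_{α} + z_β)/√n.
z-sum = 1.645 + 1.645 = 3.290.
d_min = 3.290 / √468 = 3.290 / 21.633 = 0.152.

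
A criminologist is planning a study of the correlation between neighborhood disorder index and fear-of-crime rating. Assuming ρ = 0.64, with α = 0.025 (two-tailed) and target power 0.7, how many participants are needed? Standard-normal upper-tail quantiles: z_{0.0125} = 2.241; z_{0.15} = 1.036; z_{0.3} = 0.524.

n = 17

Fisher's z: C = ½·ln((1+r)/(1−r)) = ½·ln(4.5556) = 0.7582.
n = ((z_{α/2} + z_β)/C)² + 3.
(2.241 + 0.524) / 0.7582 = 2.765 / 0.7582 = 3.647.
n = 3.647² + 3 = 13.30 + 3 = 16.3.
Round up.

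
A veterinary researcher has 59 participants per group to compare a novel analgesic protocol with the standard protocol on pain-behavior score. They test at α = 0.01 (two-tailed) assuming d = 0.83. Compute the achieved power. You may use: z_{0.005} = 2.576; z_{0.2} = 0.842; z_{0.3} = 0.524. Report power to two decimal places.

power ≈ 0.97

For two equal groups, power = Φ(d·√(n/2) − z_{α/2}).
d·√(n/2) = 0.83 × √(59/2) = 0.83 × 5.431 = 4.508.
z_β = 4.508 − 2.576 = 1.932.
Power = Φ(1.932) = 0.973.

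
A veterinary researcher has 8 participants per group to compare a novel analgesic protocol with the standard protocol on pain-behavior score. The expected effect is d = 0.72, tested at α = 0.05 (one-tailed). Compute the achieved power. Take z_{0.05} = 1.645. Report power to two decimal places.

For two equal groups, power = Φ(d·√(n/2) − z_{α}).
d·√(n/2) = 0.72 × √(8/2) = 0.72 × 2.000 = 1.440.
z_β = 1.440 − 1.645 = -0.205.
Power = Φ(-0.205) = 0.419.

power ≈ 0.42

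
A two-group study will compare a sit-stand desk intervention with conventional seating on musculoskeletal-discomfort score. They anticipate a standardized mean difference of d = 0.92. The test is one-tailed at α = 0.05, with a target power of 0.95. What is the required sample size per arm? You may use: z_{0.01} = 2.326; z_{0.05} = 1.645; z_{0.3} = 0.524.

For two independent groups with equal n: n = 2·((z_{α} + z_β) / d)².
z_{α} + z_β = 1.645 + 1.645 = 3.290.
n = 2 × (3.290 / 0.92)² = 2 × 3.576² = 2 × 12.79 = 25.6.
Round up to the next whole participant.

n = 26 per group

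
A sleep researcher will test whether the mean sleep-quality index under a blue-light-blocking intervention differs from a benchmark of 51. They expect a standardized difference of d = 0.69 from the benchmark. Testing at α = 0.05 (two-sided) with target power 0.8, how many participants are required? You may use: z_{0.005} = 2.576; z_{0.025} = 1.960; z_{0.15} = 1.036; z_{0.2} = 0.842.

n = 17

For a one-sample test: n = ((z_{α/2} + z_β) / d)².
z_{α/2} + z_β = 1.960 + 0.842 = 2.802.
n = (2.802 / 0.69)² = 4.061² = 16.49.
Round up.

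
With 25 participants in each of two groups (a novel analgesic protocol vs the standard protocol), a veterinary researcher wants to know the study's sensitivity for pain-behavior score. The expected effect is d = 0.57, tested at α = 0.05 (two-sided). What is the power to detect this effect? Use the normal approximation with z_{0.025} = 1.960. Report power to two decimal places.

power ≈ 0.52

For two equal groups, power = Φ(d·√(n/2) − z_{α/2}).
d·√(n/2) = 0.57 × √(25/2) = 0.57 × 3.536 = 2.015.
z_β = 2.015 − 1.960 = 0.055.
Power = Φ(0.055) = 0.522.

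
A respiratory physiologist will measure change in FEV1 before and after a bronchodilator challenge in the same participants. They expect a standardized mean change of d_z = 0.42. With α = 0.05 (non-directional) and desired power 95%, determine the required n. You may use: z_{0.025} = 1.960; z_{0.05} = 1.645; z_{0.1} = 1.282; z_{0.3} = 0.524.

n = 74 pairs

For a paired (one-sample on differences) test: n = ((z_{α/2} + z_β) / d)².
z_{α/2} + z_β = 1.960 + 1.645 = 3.605.
n = (3.605 / 0.42)² = 8.583² = 73.67.
Round up.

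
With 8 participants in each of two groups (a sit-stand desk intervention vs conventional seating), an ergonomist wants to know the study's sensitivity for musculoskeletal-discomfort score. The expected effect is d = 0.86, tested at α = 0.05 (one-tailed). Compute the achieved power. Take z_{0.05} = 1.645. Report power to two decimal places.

power ≈ 0.53

For two equal groups, power = Φ(d·√(n/2) − z_{α}).
d·√(n/2) = 0.86 × √(8/2) = 0.86 × 2.000 = 1.720.
z_β = 1.720 − 1.645 = 0.075.
Power = Φ(0.075) = 0.530.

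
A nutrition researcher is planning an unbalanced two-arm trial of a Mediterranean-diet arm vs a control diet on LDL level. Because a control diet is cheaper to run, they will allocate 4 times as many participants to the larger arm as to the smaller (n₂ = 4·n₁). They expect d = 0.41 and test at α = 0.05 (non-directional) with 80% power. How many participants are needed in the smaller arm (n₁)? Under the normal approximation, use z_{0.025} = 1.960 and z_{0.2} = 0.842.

n₁ = 59

With allocation ratio k = n₂/n₁ = 4, Var(x̄₁−x̄₂) = σ²(1/n₁ + 1/(k·n₁)) = σ²·(k+1)/(k·n₁).
So n₁ = (1 + 1/k)·((z_{α/2} + z_β)/d)² = 1.250 × (2.802/0.41)².
n₁ = 1.250 × 46.71 = 58.4.
Round up: n₁ = 59, giving n₂ = 4 × 59 = 236.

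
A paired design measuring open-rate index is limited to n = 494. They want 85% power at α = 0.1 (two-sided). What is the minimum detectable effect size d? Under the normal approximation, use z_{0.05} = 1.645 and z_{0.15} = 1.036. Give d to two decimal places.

For a single sample (or paired design) of n = 494: d_min = (z_{α/2} + z_β)/√n.
z-sum = 1.645 + 1.036 = 2.681.
d_min = 2.681 / √494 = 2.681 / 22.226 = 0.121.

d_min ≈ 0.12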